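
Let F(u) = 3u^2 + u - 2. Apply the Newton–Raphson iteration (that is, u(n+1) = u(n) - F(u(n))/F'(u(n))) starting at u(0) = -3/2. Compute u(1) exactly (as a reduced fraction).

-35/32

F'(u) = 6u + 1.
F(-3/2) = 13/4, F'(-3/2) = -8, so u(1) = (-3/2) - (13/4)/(-8) = -35/32.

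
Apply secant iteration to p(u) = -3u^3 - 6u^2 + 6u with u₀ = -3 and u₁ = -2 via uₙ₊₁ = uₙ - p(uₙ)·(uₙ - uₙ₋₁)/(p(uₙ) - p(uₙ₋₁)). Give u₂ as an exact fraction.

-18/7

p(-3) = 9, p(-2) = -12. u₂ = (-2) - (-12)·((-2) - (-3))/((-12) - 9) = -18/7.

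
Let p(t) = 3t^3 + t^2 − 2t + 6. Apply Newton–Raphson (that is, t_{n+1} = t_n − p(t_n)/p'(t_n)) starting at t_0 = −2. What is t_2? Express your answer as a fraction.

p'(t) = 9t^2 + 2t − 2.
p(−2) = −10, p'(−2) = 30, so t_1 = (−2) − (−10)/30 = −5/3.
p(−5/3) = −16/9, p'(−5/3) = 59/3, so t_2 = (−5/3) − (−16/9)/(59/3) = −93/59.

−93/59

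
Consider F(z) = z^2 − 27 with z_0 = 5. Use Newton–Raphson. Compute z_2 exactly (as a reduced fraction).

1351/260

F'(z) = 2z.
F(5) = −2, F'(5) = 10, so z_1 = 5 − (−2)/10 = 26/5.
F(26/5) = 1/25, F'(26/5) = 52/5, so z_2 = (26/5) − (1/25)/(52/5) = 1351/260.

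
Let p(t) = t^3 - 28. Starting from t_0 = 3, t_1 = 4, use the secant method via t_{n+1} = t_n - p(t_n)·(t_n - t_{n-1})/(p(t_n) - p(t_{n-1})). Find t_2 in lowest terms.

112/37

p(3) = -1, p(4) = 36. t_2 = 4 - 36·(4 - 3)/(36 - (-1)) = 112/37.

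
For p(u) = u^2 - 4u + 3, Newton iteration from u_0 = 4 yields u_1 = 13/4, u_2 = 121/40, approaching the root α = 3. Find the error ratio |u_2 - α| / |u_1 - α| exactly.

1/10

u_1 - α = 13/4 - 3 = 1/4, so |u_1 - α| = 1/4.
u_2 - α = 121/40 - 3 = 1/40, so |u_2 - α| = 1/40.
Ratio = (1/40) / (1/4) = 1/10.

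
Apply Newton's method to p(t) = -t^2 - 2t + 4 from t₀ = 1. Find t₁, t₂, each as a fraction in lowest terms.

t₁ = 5/4, t₂ = 89/72

p'(t) = -2t - 2.
p(1) = 1, p'(1) = -4, so t₁ = 1 - 1/(-4) = 5/4.
p(5/4) = -1/16, p'(5/4) = -9/2, so t₂ = (5/4) - (-1/16)/(-9/2) = 89/72.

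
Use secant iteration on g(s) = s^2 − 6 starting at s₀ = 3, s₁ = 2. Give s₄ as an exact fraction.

218/89

g(3) = 3, g(2) = −2. s₂ = 2 − (−2)·(2 − 3)/((−2) − 3) = 12/5.
g(2) = −2, g(12/5) = −6/25. s₃ = (12/5) − (−6/25)·((12/5) − 2)/((−6/25) − (−2)) = 27/11.
g(12/5) = −6/25, g(27/11) = 3/121. s₄ = (27/11) − (3/121)·((27/11) − (12/5))/((3/121) − (−6/25)) = 218/89.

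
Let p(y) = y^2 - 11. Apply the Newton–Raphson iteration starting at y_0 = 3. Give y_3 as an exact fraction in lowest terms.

79201/23880

p'(y) = 2y.
p(3) = -2, p'(3) = 6, so y_1 = 3 - (-2)/6 = 10/3.
p(10/3) = 1/9, p'(10/3) = 20/3, so y_2 = (10/3) - (1/9)/(20/3) = 199/60.
p(199/60) = 1/3600, p'(199/60) = 199/30, so y_3 = (199/60) - (1/3600)/(199/30) = 79201/23880.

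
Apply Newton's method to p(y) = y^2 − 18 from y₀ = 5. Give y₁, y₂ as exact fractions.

y₁ = 43/10, y₂ = 3649/860

p'(y) = 2y.
p(5) = 7, p'(5) = 10, so y₁ = 5 − 7/10 = 43/10.
p(43/10) = 49/100, p'(43/10) = 43/5, so y₂ = (43/10) − (49/100)/(43/5) = 3649/860.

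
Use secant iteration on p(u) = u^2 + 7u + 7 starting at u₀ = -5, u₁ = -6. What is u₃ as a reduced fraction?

p(-5) = -3, p(-6) = 1. u₂ = (-6) - 1·((-6) - (-5))/(1 - (-3)) = -23/4.
p(-6) = 1, p(-23/4) = -3/16. u₃ = (-23/4) - (-3/16)·((-23/4) - (-6))/((-3/16) - 1) = -110/19.

-110/19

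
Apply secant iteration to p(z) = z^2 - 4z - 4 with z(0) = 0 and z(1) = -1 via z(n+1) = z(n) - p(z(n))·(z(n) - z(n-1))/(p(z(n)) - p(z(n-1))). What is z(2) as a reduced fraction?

p(0) = -4, p(-1) = 1. z(2) = (-1) - 1·((-1) - 0)/(1 - (-4)) = -4/5.

-4/5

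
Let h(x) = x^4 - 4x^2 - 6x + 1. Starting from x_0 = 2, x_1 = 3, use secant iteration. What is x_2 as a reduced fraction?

h(2) = -11, h(3) = 28. x_2 = 3 - 28·(3 - 2)/(28 - (-11)) = 89/39.

89/39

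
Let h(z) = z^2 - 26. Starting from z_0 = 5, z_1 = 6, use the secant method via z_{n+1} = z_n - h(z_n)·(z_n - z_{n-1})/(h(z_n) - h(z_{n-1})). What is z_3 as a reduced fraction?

h(5) = -1, h(6) = 10. z_2 = 6 - 10·(6 - 5)/(10 - (-1)) = 56/11.
h(6) = 10, h(56/11) = -10/121. z_3 = (56/11) - (-10/121)·((56/11) - 6)/((-10/121) - 10) = 311/61.

311/61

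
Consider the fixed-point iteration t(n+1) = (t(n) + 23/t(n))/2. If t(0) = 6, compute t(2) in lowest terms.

t(1) = (6 + 23/6)/2 = 59/12.
t(2) = (59/12 + 23/(59/12))/2 = 6793/1416.

6793/1416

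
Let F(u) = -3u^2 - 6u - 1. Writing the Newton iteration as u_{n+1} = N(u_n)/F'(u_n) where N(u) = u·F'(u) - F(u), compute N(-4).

F'(u) = -6u - 6.
N(u) = u·F'(u) - F(u) = u·(-6u - 6) - (-3u^2 - 6u - 1) = -3u^2 + 1.
N(-4) = -47.

-47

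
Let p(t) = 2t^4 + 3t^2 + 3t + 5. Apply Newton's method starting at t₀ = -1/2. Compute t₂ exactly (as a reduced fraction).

2852579/1007072

p'(t) = 8t^3 + 6t + 3.
p(-1/2) = 35/8, p'(-1/2) = -1, so t₁ = (-1/2) - (35/8)/(-1) = 31/8.
p(31/8) = 1049825/2048, p'(31/8) = 31471/64, so t₂ = (31/8) - (1049825/2048)/(31471/64) = 2852579/1007072.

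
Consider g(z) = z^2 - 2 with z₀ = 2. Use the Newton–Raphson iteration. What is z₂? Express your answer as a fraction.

g'(z) = 2z.
g(2) = 2, g'(2) = 4, so z₁ = 2 - 2/4 = 3/2.
g(3/2) = 1/4, g'(3/2) = 3, so z₂ = (3/2) - (1/4)/3 = 17/12.

17/12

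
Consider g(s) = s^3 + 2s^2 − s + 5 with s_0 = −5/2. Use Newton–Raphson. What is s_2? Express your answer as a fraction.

−1304155/444354

g'(s) = 3s^2 + 4s − 1.
g(−5/2) = 35/8, g'(−5/2) = 31/4, so s_1 = (−5/2) − (35/8)/(31/4) = −95/31.
g(−95/31) = −57575/29791, g'(−95/31) = 14334/961, so s_2 = (−95/31) − (−57575/29791)/(14334/961) = −1304155/444354.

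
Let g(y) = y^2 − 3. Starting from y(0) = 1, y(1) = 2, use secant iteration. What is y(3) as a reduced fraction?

g(1) = −2, g(2) = 1. y(2) = 2 − 1·(2 − 1)/(1 − (−2)) = 5/3.
g(2) = 1, g(5/3) = −2/9. y(3) = (5/3) − (−2/9)·((5/3) − 2)/((−2/9) − 1) = 19/11.

19/11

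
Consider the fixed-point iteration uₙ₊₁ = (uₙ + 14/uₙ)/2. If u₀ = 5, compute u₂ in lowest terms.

2921/780

u₁ = (5 + 14/5)/2 = 39/10.
u₂ = (39/10 + 14/(39/10))/2 = 2921/780.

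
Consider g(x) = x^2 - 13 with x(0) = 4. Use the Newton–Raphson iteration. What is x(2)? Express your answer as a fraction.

g'(x) = 2x.
g(4) = 3, g'(4) = 8, so x(1) = 4 - 3/8 = 29/8.
g(29/8) = 9/64, g'(29/8) = 29/4, so x(2) = (29/8) - (9/64)/(29/4) = 1673/464.

1673/464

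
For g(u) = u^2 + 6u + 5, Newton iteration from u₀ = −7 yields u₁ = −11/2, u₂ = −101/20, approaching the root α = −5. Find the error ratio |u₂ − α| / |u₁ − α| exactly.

u₁ − α = −11/2 − (−5) = −11/2 + 5 = −1/2, so |u₁ − α| = 1/2.
u₂ − α = −101/20 − (−5) = −101/20 + 5 = −1/20, so |u₂ − α| = 1/20.
Ratio = (1/20) / (1/2) = 1/10.

1/10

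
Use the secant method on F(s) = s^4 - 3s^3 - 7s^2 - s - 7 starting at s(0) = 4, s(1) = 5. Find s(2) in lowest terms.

F(4) = -59, F(5) = 63. s(2) = 5 - 63·(5 - 4)/(63 - (-59)) = 547/122.

547/122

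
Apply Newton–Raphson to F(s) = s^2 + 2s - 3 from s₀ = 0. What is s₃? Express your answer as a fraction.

F'(s) = 2s + 2.
F(0) = -3, F'(0) = 2, so s₁ = 0 - (-3)/2 = 3/2.
F(3/2) = 9/4, F'(3/2) = 5, so s₂ = (3/2) - (9/4)/5 = 21/20.
F(21/20) = 81/400, F'(21/20) = 41/10, so s₃ = (21/20) - (81/400)/(41/10) = 1641/1640.

1641/1640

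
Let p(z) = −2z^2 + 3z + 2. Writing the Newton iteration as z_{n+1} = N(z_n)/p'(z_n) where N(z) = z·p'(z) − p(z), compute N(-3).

p'(z) = −4z + 3.
N(z) = z·p'(z) − p(z) = z·(−4z + 3) − (−2z^2 + 3z + 2) = −2z^2 − 2.
N(-3) = −20.

−20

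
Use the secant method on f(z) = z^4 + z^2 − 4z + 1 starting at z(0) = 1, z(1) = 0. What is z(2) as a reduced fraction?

1/2

f(1) = −1, f(0) = 1. z(2) = 0 − 1·(0 − 1)/(1 − (−1)) = 1/2.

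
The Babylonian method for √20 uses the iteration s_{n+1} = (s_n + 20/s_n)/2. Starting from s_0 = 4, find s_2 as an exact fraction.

161/36

s_1 = (4 + 20/4)/2 = 9/2.
s_2 = (9/2 + 20/(9/2))/2 = 161/36.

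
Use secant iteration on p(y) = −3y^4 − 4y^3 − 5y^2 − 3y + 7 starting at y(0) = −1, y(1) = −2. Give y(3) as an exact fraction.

−1099903/830425

p(−1) = 6, p(−2) = −23. y(2) = (−2) − (−23)·((−2) − (−1))/((−23) − 6) = −35/29.
p(−2) = −23, p(−35/29) = 2832312/707281. y(3) = (−35/29) − (2832312/707281)·((−35/29) − (−2))/((2832312/707281) − (−23)) = −1099903/830425.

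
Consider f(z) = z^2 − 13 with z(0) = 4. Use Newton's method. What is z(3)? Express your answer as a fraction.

5597777/1552544

f'(z) = 2z.
f(4) = 3, f'(4) = 8, so z(1) = 4 − 3/8 = 29/8.
f(29/8) = 9/64, f'(29/8) = 29/4, so z(2) = (29/8) − (9/64)/(29/4) = 1673/464.
f(1673/464) = 81/215296, f'(1673/464) = 1673/232, so z(3) = (1673/464) − (81/215296)/(1673/232) = 5597777/1552544.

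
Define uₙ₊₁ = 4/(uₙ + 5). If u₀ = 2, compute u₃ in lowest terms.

u₁ = 4/(2 + 5) = 4/7.
u₂ = 4/(4/7 + 5) = 28/39.
u₃ = 4/(28/39 + 5) = 156/223.

156/223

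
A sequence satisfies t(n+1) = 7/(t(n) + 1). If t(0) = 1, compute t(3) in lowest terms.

63/23

t(1) = 7/(1 + 1) = 7/2.
t(2) = 7/(7/2 + 1) = 14/9.
t(3) = 7/(14/9 + 1) = 63/23.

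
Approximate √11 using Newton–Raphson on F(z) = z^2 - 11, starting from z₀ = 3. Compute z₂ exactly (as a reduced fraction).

F'(z) = 2z.
F(3) = -2, F'(3) = 6, so z₁ = 3 - (-2)/6 = 10/3.
F(10/3) = 1/9, F'(10/3) = 20/3, so z₂ = (10/3) - (1/9)/(20/3) = 199/60.

199/60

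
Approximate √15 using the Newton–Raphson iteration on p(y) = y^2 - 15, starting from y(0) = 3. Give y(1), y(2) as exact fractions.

y(1) = 4, y(2) = 31/8

p'(y) = 2y.
p(3) = -6, p'(3) = 6, so y(1) = 3 - (-6)/6 = 4.
p(4) = 1, p'(4) = 8, so y(2) = 4 - 1/8 = 31/8.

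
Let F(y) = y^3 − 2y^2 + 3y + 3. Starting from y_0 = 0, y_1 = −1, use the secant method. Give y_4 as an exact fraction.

−15199/23671

F(0) = 3, F(−1) = −3. y_2 = (−1) − (−3)·((−1) − 0)/((−3) − 3) = −1/2.
F(−1) = −3, F(−1/2) = 7/8. y_3 = (−1/2) − (7/8)·((−1/2) − (−1))/((7/8) − (−3)) = −19/31.
F(−1/2) = 7/8, F(−19/31) = 5355/29791. y_4 = (−19/31) − (5355/29791)·((−19/31) − (−1/2))/((5355/29791) − (7/8)) = −15199/23671.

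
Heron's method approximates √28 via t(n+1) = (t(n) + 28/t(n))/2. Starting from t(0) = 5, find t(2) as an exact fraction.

5609/1060

t(1) = (5 + 28/5)/2 = 53/10.
t(2) = (53/10 + 28/(53/10))/2 = 5609/1060.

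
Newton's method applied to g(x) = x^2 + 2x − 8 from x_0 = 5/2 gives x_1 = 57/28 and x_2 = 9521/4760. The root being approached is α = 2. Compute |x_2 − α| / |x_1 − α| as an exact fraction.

1/170

x_1 − α = 57/28 − 2 = 1/28, so |x_1 − α| = 1/28.
x_2 − α = 9521/4760 − 2 = 1/4760, so |x_2 − α| = 1/4760.
Ratio = (1/4760) / (1/28) = 1/170.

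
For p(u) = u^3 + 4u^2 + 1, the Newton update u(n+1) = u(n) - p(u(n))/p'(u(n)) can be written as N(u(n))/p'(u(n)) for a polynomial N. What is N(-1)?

1

p'(u) = 3u^2 + 8u.
N(u) = u·p'(u) - p(u) = u·(3u^2 + 8u) - (u^3 + 4u^2 + 1) = 2u^3 + 4u^2 - 1.
N(-1) = 1.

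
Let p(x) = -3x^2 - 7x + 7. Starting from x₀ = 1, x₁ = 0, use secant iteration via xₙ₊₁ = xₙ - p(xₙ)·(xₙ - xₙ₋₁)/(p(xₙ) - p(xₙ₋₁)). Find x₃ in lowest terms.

10/13

p(1) = -3, p(0) = 7. x₂ = 0 - 7·(0 - 1)/(7 - (-3)) = 7/10.
p(0) = 7, p(7/10) = 63/100. x₃ = (7/10) - (63/100)·((7/10) - 0)/((63/100) - 7) = 10/13.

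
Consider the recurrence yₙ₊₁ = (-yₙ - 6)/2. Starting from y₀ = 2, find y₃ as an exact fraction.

-5/2

y₁ = (-2 - 6)/2 = -4.
y₂ = (-(-4) - 6)/2 = -1.
y₃ = (-(-1) - 6)/2 = -5/2.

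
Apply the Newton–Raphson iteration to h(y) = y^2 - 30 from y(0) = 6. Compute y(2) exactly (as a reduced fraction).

241/44

h'(y) = 2y.
h(6) = 6, h'(6) = 12, so y(1) = 6 - 6/12 = 11/2.
h(11/2) = 1/4, h'(11/2) = 11, so y(2) = (11/2) - (1/4)/11 = 241/44.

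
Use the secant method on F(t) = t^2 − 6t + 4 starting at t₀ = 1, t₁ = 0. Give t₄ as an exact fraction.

55/72

F(1) = −1, F(0) = 4. t₂ = 0 − 4·(0 − 1)/(4 − (−1)) = 4/5.
F(0) = 4, F(4/5) = −4/25. t₃ = (4/5) − (−4/25)·((4/5) − 0)/((−4/25) − 4) = 10/13.
F(4/5) = −4/25, F(10/13) = −4/169. t₄ = (10/13) − (−4/169)·((10/13) − (4/5))/((−4/169) − (−4/25)) = 55/72.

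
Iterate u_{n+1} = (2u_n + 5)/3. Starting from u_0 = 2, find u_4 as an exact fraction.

119/27

u_1 = (2·2 + 5)/3 = 3.
u_2 = (2·3 + 5)/3 = 11/3.
u_3 = (2·(11/3) + 5)/3 = 37/9.
u_4 = (2·(37/9) + 5)/3 = 119/27.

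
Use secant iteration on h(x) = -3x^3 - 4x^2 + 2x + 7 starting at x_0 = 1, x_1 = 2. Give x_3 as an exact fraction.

33721/30795

h(1) = 2, h(2) = -29. x_2 = 2 - (-29)·(2 - 1)/((-29) - 2) = 33/31.
h(2) = -29, h(33/31) = 29116/29791. x_3 = (33/31) - (29116/29791)·((33/31) - 2)/((29116/29791) - (-29)) = 33721/30795.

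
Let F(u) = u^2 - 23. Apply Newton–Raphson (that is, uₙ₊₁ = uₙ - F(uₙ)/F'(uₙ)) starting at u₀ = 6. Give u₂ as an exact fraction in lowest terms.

6793/1416

F'(u) = 2u.
F(6) = 13, F'(6) = 12, so u₁ = 6 - 13/12 = 59/12.
F(59/12) = 169/144, F'(59/12) = 59/6, so u₂ = (59/12) - (169/144)/(59/6) = 6793/1416.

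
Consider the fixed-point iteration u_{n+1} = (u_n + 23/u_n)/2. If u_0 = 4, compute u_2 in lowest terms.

u_1 = (4 + 23/4)/2 = 39/8.
u_2 = (39/8 + 23/(39/8))/2 = 2993/624.

2993/624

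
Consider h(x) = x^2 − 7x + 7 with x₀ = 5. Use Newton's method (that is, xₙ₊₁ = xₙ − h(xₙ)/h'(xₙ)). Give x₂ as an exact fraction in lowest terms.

29/5

h'(x) = 2x − 7.
h(5) = −3, h'(5) = 3, so x₁ = 5 − (−3)/3 = 6.
h(6) = 1, h'(6) = 5, so x₂ = 6 − 1/5 = 29/5.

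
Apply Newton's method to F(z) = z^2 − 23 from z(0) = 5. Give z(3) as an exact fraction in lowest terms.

F'(z) = 2z.
F(5) = 2, F'(5) = 10, so z(1) = 5 − 2/10 = 24/5.
F(24/5) = 1/25, F'(24/5) = 48/5, so z(2) = (24/5) − (1/25)/(48/5) = 1151/240.
F(1151/240) = 1/57600, F'(1151/240) = 1151/120, so z(3) = (1151/240) − (1/57600)/(1151/120) = 2649601/552480.

2649601/552480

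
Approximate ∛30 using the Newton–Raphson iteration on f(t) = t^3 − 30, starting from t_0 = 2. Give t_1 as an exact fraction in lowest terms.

f'(t) = 3t^2.
f(2) = −22, f'(2) = 12, so t_1 = 2 − (−22)/12 = 23/6.

23/6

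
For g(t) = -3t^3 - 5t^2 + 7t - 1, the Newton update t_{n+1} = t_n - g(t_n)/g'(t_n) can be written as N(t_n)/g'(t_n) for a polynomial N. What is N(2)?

g'(t) = -9t^2 - 10t + 7.
N(t) = t·g'(t) - g(t) = t·(-9t^2 - 10t + 7) - (-3t^3 - 5t^2 + 7t - 1) = -6t^3 - 5t^2 + 1.
N(2) = -67.

-67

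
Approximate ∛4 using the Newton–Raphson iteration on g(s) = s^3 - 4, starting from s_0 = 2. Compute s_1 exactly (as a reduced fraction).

g'(s) = 3s^2.
g(2) = 4, g'(2) = 12, so s_1 = 2 - 4/12 = 5/3.

5/3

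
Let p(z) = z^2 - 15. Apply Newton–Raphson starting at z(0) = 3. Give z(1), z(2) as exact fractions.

p'(z) = 2z.
p(3) = -6, p'(3) = 6, so z(1) = 3 - (-6)/6 = 4.
p(4) = 1, p'(4) = 8, so z(2) = 4 - 1/8 = 31/8.

z(1) = 4, z(2) = 31/8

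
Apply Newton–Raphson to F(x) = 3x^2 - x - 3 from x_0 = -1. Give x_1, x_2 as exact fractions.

F'(x) = 6x - 1.
F(-1) = 1, F'(-1) = -7, so x_1 = (-1) - 1/(-7) = -6/7.
F(-6/7) = 3/49, F'(-6/7) = -43/7, so x_2 = (-6/7) - (3/49)/(-43/7) = -255/301.

x_1 = -6/7, x_2 = -255/301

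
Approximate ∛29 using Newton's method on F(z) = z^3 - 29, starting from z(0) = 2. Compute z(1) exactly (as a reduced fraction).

15/4

F'(z) = 3z^2.
F(2) = -21, F'(2) = 12, so z(1) = 2 - (-21)/12 = 15/4.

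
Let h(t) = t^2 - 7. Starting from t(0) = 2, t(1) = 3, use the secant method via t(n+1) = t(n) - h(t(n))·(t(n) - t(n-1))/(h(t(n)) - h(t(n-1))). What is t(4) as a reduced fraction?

971/367

h(2) = -3, h(3) = 2. t(2) = 3 - 2·(3 - 2)/(2 - (-3)) = 13/5.
h(3) = 2, h(13/5) = -6/25. t(3) = (13/5) - (-6/25)·((13/5) - 3)/((-6/25) - 2) = 37/14.
h(13/5) = -6/25, h(37/14) = -3/196. t(4) = (37/14) - (-3/196)·((37/14) - (13/5))/((-3/196) - (-6/25)) = 971/367.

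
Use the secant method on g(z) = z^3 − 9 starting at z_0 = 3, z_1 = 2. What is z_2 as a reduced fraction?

g(3) = 18, g(2) = −1. z_2 = 2 − (−1)·(2 − 3)/((−1) − 18) = 39/19.

39/19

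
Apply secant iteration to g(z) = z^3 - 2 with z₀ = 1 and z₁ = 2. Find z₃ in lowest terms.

75/62

g(1) = -1, g(2) = 6. z₂ = 2 - 6·(2 - 1)/(6 - (-1)) = 8/7.
g(2) = 6, g(8/7) = -174/343. z₃ = (8/7) - (-174/343)·((8/7) - 2)/((-174/343) - 6) = 75/62.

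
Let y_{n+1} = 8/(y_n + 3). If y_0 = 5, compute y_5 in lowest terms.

184/109

y_1 = 8/(5 + 3) = 1.
y_2 = 8/(1 + 3) = 2.
y_3 = 8/(2 + 3) = 8/5.
y_4 = 8/(8/5 + 3) = 40/23.
y_5 = 8/(40/23 + 3) = 184/109.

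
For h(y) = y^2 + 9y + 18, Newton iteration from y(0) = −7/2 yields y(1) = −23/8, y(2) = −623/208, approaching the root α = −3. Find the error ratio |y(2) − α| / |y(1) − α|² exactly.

4/13

y(1) − α = −23/8 − (−3) = −23/8 + 3 = 1/8, so |y(1) − α| = 1/8.
y(2) − α = −623/208 − (−3) = −623/208 + 3 = 1/208, so |y(2) − α| = 1/208.
|y(1) − α|² = 1/64.
Ratio = (1/208) / (1/64) = 4/13.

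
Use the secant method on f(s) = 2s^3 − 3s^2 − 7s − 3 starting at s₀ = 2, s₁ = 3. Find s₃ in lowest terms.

f(2) = −13, f(3) = 3. s₂ = 3 − 3·(3 − 2)/(3 − (−13)) = 45/16.
f(3) = 3, f(45/16) = −3939/2048. s₃ = (45/16) − (−3939/2048)·((45/16) − 3)/((−3939/2048) − 3) = 9699/3361.

9699/3361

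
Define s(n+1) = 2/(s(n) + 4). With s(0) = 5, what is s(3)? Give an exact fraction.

38/85

s(1) = 2/(5 + 4) = 2/9.
s(2) = 2/(2/9 + 4) = 9/19.
s(3) = 2/(9/19 + 4) = 38/85.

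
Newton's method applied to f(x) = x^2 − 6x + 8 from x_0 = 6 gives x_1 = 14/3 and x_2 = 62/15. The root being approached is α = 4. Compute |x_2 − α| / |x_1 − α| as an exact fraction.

x_1 − α = 14/3 − 4 = 2/3, so |x_1 − α| = 2/3.
x_2 − α = 62/15 − 4 = 2/15, so |x_2 − α| = 2/15.
Ratio = (2/15) / (2/3) = 1/5.

1/5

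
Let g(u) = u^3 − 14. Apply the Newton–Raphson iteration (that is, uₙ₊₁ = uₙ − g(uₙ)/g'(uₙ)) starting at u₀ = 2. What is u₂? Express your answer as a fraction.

181/75

g'(u) = 3u^2.
g(2) = −6, g'(2) = 12, so u₁ = 2 − (−6)/12 = 5/2.
g(5/2) = 13/8, g'(5/2) = 75/4, so u₂ = (5/2) − (13/8)/(75/4) = 181/75.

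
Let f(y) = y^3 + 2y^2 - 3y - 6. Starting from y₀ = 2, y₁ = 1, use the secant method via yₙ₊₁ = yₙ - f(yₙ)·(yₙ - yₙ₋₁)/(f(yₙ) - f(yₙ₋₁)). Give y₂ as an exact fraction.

f(2) = 4, f(1) = -6. y₂ = 1 - (-6)·(1 - 2)/((-6) - 4) = 8/5.

8/5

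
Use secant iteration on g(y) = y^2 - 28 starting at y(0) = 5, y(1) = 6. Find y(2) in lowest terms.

58/11

g(5) = -3, g(6) = 8. y(2) = 6 - 8·(6 - 5)/(8 - (-3)) = 58/11.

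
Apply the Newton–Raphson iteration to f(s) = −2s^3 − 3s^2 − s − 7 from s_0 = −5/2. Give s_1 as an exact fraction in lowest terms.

−203/94

f'(s) = −6s^2 − 6s − 1.
f(−5/2) = 8, f'(−5/2) = −47/2, so s_1 = (−5/2) − 8/(−47/2) = −203/94.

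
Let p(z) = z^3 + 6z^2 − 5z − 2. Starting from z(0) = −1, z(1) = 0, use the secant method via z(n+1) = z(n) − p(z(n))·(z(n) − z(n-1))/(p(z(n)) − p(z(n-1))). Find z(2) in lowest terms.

p(−1) = 8, p(0) = −2. z(2) = 0 − (−2)·(0 − (−1))/((−2) − 8) = −1/5.

−1/5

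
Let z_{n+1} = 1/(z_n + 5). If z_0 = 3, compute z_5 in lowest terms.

1106/5743

z_1 = 1/(3 + 5) = 1/8.
z_2 = 1/(1/8 + 5) = 8/41.
z_3 = 1/(8/41 + 5) = 41/213.
z_4 = 1/(41/213 + 5) = 213/1106.
z_5 = 1/(213/1106 + 5) = 1106/5743.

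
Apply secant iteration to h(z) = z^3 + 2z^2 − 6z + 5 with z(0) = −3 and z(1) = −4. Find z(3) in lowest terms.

h(−3) = 14, h(−4) = −3. z(2) = (−4) − (−3)·((−4) − (−3))/((−3) − 14) = −65/17.
h(−4) = −3, h(−65/17) = 6300/4913. z(3) = (−65/17) − (6300/4913)·((−65/17) − (−4))/((6300/4913) − (−3)) = −27185/7013.

−27185/7013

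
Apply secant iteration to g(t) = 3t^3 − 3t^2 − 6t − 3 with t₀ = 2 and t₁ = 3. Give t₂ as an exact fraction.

25/12

g(2) = −3, g(3) = 33. t₂ = 3 − 33·(3 − 2)/(33 − (−3)) = 25/12.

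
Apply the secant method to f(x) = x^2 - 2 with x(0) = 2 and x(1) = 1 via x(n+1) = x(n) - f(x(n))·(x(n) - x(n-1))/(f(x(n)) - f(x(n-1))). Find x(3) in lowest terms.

f(2) = 2, f(1) = -1. x(2) = 1 - (-1)·(1 - 2)/((-1) - 2) = 4/3.
f(1) = -1, f(4/3) = -2/9. x(3) = (4/3) - (-2/9)·((4/3) - 1)/((-2/9) - (-1)) = 10/7.

10/7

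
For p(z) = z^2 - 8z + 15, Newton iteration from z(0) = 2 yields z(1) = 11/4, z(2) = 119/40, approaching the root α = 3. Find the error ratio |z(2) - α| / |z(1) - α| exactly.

1/10

z(1) - α = 11/4 - 3 = -1/4, so |z(1) - α| = 1/4.
z(2) - α = 119/40 - 3 = -1/40, so |z(2) - α| = 1/40.
Ratio = (1/40) / (1/4) = 1/10.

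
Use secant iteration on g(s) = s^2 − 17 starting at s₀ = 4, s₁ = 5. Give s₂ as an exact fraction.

g(4) = −1, g(5) = 8. s₂ = 5 − 8·(5 − 4)/(8 − (−1)) = 37/9.

37/9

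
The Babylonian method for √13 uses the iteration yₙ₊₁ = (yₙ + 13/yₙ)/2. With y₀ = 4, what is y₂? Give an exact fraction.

y₁ = (4 + 13/4)/2 = 29/8.
y₂ = (29/8 + 13/(29/8))/2 = 1673/464.

1673/464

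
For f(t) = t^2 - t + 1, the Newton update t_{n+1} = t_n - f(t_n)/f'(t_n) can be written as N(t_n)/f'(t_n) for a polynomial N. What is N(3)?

8

f'(t) = 2t - 1.
N(t) = t·f'(t) - f(t) = t·(2t - 1) - (t^2 - t + 1) = t^2 - 1.
N(3) = 8.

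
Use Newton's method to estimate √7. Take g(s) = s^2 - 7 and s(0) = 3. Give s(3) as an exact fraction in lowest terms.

32257/12192

g'(s) = 2s.
g(3) = 2, g'(3) = 6, so s(1) = 3 - 2/6 = 8/3.
g(8/3) = 1/9, g'(8/3) = 16/3, so s(2) = (8/3) - (1/9)/(16/3) = 127/48.
g(127/48) = 1/2304, g'(127/48) = 127/24, so s(3) = (127/48) - (1/2304)/(127/24) = 32257/12192.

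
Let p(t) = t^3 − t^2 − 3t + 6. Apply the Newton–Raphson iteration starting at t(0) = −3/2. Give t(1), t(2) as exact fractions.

p'(t) = 3t^2 − 2t − 3.
p(−3/2) = 39/8, p'(−3/2) = 27/4, so t(1) = (−3/2) − (39/8)/(27/4) = −20/9.
p(−20/9) = −2366/729, p'(−20/9) = 439/27, so t(2) = (−20/9) − (−2366/729)/(439/27) = −23974/11853.

t(1) = −20/9, t(2) = −23974/11853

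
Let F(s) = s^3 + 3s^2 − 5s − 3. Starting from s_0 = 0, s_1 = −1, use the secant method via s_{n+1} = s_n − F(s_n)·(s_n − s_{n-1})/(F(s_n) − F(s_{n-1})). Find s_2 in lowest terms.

F(0) = −3, F(−1) = 4. s_2 = (−1) − 4·((−1) − 0)/(4 − (−3)) = −3/7.

−3/7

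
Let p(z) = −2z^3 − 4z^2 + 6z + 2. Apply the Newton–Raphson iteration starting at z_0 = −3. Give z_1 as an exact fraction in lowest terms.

p'(z) = −6z^2 − 8z + 6.
p(−3) = 2, p'(−3) = −24, so z_1 = (−3) − 2/(−24) = −35/12.

−35/12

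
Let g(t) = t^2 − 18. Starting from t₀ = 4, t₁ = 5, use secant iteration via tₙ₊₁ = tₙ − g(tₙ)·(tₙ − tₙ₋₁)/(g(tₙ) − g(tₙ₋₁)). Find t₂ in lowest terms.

38/9

g(4) = −2, g(5) = 7. t₂ = 5 − 7·(5 − 4)/(7 − (−2)) = 38/9.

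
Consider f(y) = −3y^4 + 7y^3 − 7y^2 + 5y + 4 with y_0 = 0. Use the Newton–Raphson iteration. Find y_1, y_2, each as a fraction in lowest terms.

f'(y) = −12y^3 + 21y^2 − 14y + 5.
f(0) = 4, f'(0) = 5, so y_1 = 0 − 4/5 = −4/5.
f(−4/5) = −5808/625, f'(−4/5) = 4473/125, so y_2 = (−4/5) − (−5808/625)/(4473/125) = −4028/7455.

y_1 = −4/5, y_2 = −4028/7455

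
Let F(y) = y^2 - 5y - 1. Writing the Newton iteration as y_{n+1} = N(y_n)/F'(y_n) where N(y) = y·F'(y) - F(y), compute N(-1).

F'(y) = 2y - 5.
N(y) = y·F'(y) - F(y) = y·(2y - 5) - (y^2 - 5y - 1) = y^2 + 1.
N(-1) = 2.

2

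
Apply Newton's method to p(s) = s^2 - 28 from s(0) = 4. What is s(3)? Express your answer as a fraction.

p'(s) = 2s.
p(4) = -12, p'(4) = 8, so s(1) = 4 - (-12)/8 = 11/2.
p(11/2) = 9/4, p'(11/2) = 11, so s(2) = (11/2) - (9/4)/11 = 233/44.
p(233/44) = 81/1936, p'(233/44) = 233/22, so s(3) = (233/44) - (81/1936)/(233/22) = 108497/20504.

108497/20504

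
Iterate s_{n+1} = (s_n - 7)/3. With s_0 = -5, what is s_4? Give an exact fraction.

s_1 = ((-5) - 7)/3 = -4.
s_2 = ((-4) - 7)/3 = -11/3.
s_3 = ((-11/3) - 7)/3 = -32/9.
s_4 = ((-32/9) - 7)/3 = -95/27.

-95/27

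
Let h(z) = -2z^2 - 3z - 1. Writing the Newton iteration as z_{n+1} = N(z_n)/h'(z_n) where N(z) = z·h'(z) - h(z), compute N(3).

h'(z) = -4z - 3.
N(z) = z·h'(z) - h(z) = z·(-4z - 3) - (-2z^2 - 3z - 1) = -2z^2 + 1.
N(3) = -17.

-17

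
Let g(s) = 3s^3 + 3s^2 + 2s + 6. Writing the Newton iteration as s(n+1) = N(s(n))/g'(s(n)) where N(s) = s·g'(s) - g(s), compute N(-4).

g'(s) = 9s^2 + 6s + 2.
N(s) = s·g'(s) - g(s) = s·(9s^2 + 6s + 2) - (3s^3 + 3s^2 + 2s + 6) = 6s^3 + 3s^2 - 6.
N(-4) = -342.

-342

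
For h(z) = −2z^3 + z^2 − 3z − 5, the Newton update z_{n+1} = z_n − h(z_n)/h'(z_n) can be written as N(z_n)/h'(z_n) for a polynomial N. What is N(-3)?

122

h'(z) = −6z^2 + 2z − 3.
N(z) = z·h'(z) − h(z) = z·(−6z^2 + 2z − 3) − (−2z^3 + z^2 − 3z − 5) = −4z^3 + z^2 + 5.
N(-3) = 122.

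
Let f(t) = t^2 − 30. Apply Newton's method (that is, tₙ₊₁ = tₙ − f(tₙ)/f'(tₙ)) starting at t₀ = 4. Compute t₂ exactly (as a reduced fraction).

1009/184

f'(t) = 2t.
f(4) = −14, f'(4) = 8, so t₁ = 4 − (−14)/8 = 23/4.
f(23/4) = 49/16, f'(23/4) = 23/2, so t₂ = (23/4) − (49/16)/(23/2) = 1009/184.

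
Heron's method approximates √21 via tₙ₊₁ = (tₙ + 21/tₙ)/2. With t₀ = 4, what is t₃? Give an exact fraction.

14720113/3212192

t₁ = (4 + 21/4)/2 = 37/8.
t₂ = (37/8 + 21/(37/8))/2 = 2713/592.
t₃ = (2713/592 + 21/(2713/592))/2 = 14720113/3212192.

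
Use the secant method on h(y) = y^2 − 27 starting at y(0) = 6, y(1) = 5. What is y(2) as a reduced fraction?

57/11

h(6) = 9, h(5) = −2. y(2) = 5 − (−2)·(5 − 6)/((−2) − 9) = 57/11.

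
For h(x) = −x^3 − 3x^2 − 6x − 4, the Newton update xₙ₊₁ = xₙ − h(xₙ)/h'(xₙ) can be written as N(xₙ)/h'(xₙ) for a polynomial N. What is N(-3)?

h'(x) = −3x^2 − 6x − 6.
N(x) = x·h'(x) − h(x) = x·(−3x^2 − 6x − 6) − (−x^3 − 3x^2 − 6x − 4) = −2x^3 − 3x^2 + 4.
N(-3) = 31.

31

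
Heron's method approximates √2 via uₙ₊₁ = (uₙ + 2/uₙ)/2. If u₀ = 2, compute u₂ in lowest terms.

17/12

u₁ = (2 + 2/2)/2 = 3/2.
u₂ = (3/2 + 2/(3/2))/2 = 17/12.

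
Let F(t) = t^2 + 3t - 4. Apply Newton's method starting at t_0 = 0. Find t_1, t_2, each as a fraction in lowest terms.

F'(t) = 2t + 3.
F(0) = -4, F'(0) = 3, so t_1 = 0 - (-4)/3 = 4/3.
F(4/3) = 16/9, F'(4/3) = 17/3, so t_2 = (4/3) - (16/9)/(17/3) = 52/51.

t_1 = 4/3, t_2 = 52/51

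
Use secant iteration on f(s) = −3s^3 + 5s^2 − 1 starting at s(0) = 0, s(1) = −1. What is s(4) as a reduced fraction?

−8376265/14600777

f(0) = −1, f(−1) = 7. s(2) = (−1) − 7·((−1) − 0)/(7 − (−1)) = −1/8.
f(−1) = 7, f(−1/8) = −469/512. s(3) = (−1/8) − (−469/512)·((−1/8) − (−1))/((−469/512) − 7) = −131/579.
f(−1/8) = −469/512, f(−131/579) = −45893057/64701513. s(4) = (−131/579) − (−45893057/64701513)·((−131/579) − (−1/8))/((−45893057/64701513) − (−469/512)) = −8376265/14600777.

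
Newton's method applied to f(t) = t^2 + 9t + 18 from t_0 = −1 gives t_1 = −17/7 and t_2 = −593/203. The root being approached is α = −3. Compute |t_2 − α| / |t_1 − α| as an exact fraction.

4/29

t_1 − α = −17/7 − (−3) = −17/7 + 3 = 4/7, so |t_1 − α| = 4/7.
t_2 − α = −593/203 − (−3) = −593/203 + 3 = 16/203, so |t_2 − α| = 16/203.
Ratio = (16/203) / (4/7) = 4/29.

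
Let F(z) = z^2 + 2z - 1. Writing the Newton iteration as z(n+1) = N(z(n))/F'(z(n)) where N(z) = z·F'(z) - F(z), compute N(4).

F'(z) = 2z + 2.
N(z) = z·F'(z) - F(z) = z·(2z + 2) - (z^2 + 2z - 1) = z^2 + 1.
N(4) = 17.

17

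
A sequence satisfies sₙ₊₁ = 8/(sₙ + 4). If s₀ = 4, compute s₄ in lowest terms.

s₁ = 8/(4 + 4) = 1.
s₂ = 8/(1 + 4) = 8/5.
s₃ = 8/(8/5 + 4) = 10/7.
s₄ = 8/(10/7 + 4) = 28/19.

28/19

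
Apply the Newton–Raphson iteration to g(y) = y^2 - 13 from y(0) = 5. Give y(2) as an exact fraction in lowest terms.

g'(y) = 2y.
g(5) = 12, g'(5) = 10, so y(1) = 5 - 12/10 = 19/5.
g(19/5) = 36/25, g'(19/5) = 38/5, so y(2) = (19/5) - (36/25)/(38/5) = 343/95.

343/95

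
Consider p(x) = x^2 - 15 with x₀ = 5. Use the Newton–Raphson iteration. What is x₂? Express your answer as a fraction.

31/8

p'(x) = 2x.
p(5) = 10, p'(5) = 10, so x₁ = 5 - 10/10 = 4.
p(4) = 1, p'(4) = 8, so x₂ = 4 - 1/8 = 31/8.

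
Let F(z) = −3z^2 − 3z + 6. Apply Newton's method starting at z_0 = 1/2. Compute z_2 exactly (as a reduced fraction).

F'(z) = −6z − 3.
F(1/2) = 15/4, F'(1/2) = −6, so z_1 = (1/2) − (15/4)/(−6) = 9/8.
F(9/8) = −75/64, F'(9/8) = −39/4, so z_2 = (9/8) − (−75/64)/(−39/4) = 209/208.

209/208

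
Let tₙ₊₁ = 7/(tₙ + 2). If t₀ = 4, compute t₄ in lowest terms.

t₁ = 7/(4 + 2) = 7/6.
t₂ = 7/(7/6 + 2) = 42/19.
t₃ = 7/(42/19 + 2) = 133/80.
t₄ = 7/(133/80 + 2) = 560/293.

560/293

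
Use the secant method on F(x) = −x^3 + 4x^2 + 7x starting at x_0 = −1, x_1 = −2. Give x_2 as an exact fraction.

F(−1) = −2, F(−2) = 10. x_2 = (−2) − 10·((−2) − (−1))/(10 − (−2)) = −7/6.

−7/6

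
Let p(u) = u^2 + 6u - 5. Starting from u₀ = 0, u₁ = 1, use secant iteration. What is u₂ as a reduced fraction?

p(0) = -5, p(1) = 2. u₂ = 1 - 2·(1 - 0)/(2 - (-5)) = 5/7.

5/7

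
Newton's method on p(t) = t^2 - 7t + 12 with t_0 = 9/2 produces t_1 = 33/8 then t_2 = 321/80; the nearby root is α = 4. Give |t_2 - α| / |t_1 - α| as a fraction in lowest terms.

t_1 - α = 33/8 - 4 = 1/8, so |t_1 - α| = 1/8.
t_2 - α = 321/80 - 4 = 1/80, so |t_2 - α| = 1/80.
Ratio = (1/80) / (1/8) = 1/10.

1/10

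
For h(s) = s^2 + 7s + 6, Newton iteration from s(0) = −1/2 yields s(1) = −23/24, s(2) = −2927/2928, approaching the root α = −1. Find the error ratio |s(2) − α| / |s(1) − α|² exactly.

s(1) − α = −23/24 − (−1) = −23/24 + 1 = 1/24, so |s(1) − α| = 1/24.
s(2) − α = −2927/2928 − (−1) = −2927/2928 + 1 = 1/2928, so |s(2) − α| = 1/2928.
|s(1) − α|² = 1/576.
Ratio = (1/2928) / (1/576) = 12/61.

12/61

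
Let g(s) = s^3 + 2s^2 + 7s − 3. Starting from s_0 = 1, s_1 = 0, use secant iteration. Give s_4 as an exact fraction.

g(1) = 7, g(0) = −3. s_2 = 0 − (−3)·(0 − 1)/((−3) − 7) = 3/10.
g(0) = −3, g(3/10) = −693/1000. s_3 = (3/10) − (−693/1000)·((3/10) − 0)/((−693/1000) − (−3)) = 300/769.
g(3/10) = −693/1000, g(300/769) = 43008273/454756609. s_4 = (300/769) − (43008273/454756609)·((300/769) − (3/10))/((43008273/454756609) − (−693/1000)) = 2545800/6711917.

2545800/6711917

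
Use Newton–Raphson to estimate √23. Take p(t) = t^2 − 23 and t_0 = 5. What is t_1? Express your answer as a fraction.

p'(t) = 2t.
p(5) = 2, p'(5) = 10, so t_1 = 5 − 2/10 = 24/5.

24/5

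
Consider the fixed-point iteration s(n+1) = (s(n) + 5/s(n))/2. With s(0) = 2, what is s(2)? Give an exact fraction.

s(1) = (2 + 5/2)/2 = 9/4.
s(2) = (9/4 + 5/(9/4))/2 = 161/72.

161/72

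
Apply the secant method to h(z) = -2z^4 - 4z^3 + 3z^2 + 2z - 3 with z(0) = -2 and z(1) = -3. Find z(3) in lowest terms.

-1730613/783634

h(-2) = 5, h(-3) = -36. z(2) = (-3) - (-36)·((-3) - (-2))/((-36) - 5) = -87/41.
h(-3) = -36, h(-87/41) = 11115900/2825761. z(3) = (-87/41) - (11115900/2825761)·((-87/41) - (-3))/((11115900/2825761) - (-36)) = -1730613/783634.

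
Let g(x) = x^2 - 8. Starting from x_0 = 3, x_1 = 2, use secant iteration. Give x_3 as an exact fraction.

g(3) = 1, g(2) = -4. x_2 = 2 - (-4)·(2 - 3)/((-4) - 1) = 14/5.
g(2) = -4, g(14/5) = -4/25. x_3 = (14/5) - (-4/25)·((14/5) - 2)/((-4/25) - (-4)) = 17/6.

17/6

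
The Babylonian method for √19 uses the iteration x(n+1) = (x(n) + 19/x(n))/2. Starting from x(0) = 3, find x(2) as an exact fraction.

x(1) = (3 + 19/3)/2 = 14/3.
x(2) = (14/3 + 19/(14/3))/2 = 367/84.

367/84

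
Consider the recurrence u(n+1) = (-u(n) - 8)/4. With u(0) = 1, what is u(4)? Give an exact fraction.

u(1) = (-1 - 8)/4 = -9/4.
u(2) = (-(-9/4) - 8)/4 = -23/16.
u(3) = (-(-23/16) - 8)/4 = -105/64.
u(4) = (-(-105/64) - 8)/4 = -407/256.

-407/256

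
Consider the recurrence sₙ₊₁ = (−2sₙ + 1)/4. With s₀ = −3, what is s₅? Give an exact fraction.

17/64

s₁ = (−2·(−3) + 1)/4 = 7/4.
s₂ = (−2·(7/4) + 1)/4 = −5/8.
s₃ = (−2·(−5/8) + 1)/4 = 9/16.
s₄ = (−2·(9/16) + 1)/4 = −1/32.
s₅ = (−2·(−1/32) + 1)/4 = 17/64.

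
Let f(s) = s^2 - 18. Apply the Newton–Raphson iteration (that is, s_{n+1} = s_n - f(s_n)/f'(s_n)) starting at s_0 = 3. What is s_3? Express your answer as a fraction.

577/136

f'(s) = 2s.
f(3) = -9, f'(3) = 6, so s_1 = 3 - (-9)/6 = 9/2.
f(9/2) = 9/4, f'(9/2) = 9, so s_2 = (9/2) - (9/4)/9 = 17/4.
f(17/4) = 1/16, f'(17/4) = 17/2, so s_3 = (17/4) - (1/16)/(17/2) = 577/136.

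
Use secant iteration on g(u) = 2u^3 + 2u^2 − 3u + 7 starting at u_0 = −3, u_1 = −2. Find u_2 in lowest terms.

g(−3) = −20, g(−2) = 5. u_2 = (−2) − 5·((−2) − (−3))/(5 − (−20)) = −11/5.

−11/5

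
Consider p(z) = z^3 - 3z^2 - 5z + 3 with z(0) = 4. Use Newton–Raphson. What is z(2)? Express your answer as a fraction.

p'(z) = 3z^2 - 6z - 5.
p(4) = -1, p'(4) = 19, so z(1) = 4 - (-1)/19 = 77/19.
p(77/19) = 172/6859, p'(77/19) = 7204/361, so z(2) = (77/19) - (172/6859)/(7204/361) = 138634/34219.

138634/34219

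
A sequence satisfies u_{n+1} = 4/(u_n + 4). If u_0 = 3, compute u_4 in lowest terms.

u_1 = 4/(3 + 4) = 4/7.
u_2 = 4/(4/7 + 4) = 7/8.
u_3 = 4/(7/8 + 4) = 32/39.
u_4 = 4/(32/39 + 4) = 39/47.

39/47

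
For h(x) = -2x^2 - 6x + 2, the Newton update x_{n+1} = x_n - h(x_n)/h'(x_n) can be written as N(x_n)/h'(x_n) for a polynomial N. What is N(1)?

h'(x) = -4x - 6.
N(x) = x·h'(x) - h(x) = x·(-4x - 6) - (-2x^2 - 6x + 2) = -2x^2 - 2.
N(1) = -4.

-4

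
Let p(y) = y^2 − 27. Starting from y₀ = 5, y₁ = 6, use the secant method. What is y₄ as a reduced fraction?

1351/260

p(5) = −2, p(6) = 9. y₂ = 6 − 9·(6 − 5)/(9 − (−2)) = 57/11.
p(6) = 9, p(57/11) = −18/121. y₃ = (57/11) − (−18/121)·((57/11) − 6)/((−18/121) − 9) = 213/41.
p(57/11) = −18/121, p(213/41) = −18/1681. y₄ = (213/41) − (−18/1681)·((213/41) − (57/11))/((−18/1681) − (−18/121)) = 1351/260.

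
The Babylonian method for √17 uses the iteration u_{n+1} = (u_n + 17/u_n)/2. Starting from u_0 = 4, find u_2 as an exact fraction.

u_1 = (4 + 17/4)/2 = 33/8.
u_2 = (33/8 + 17/(33/8))/2 = 2177/528.

2177/528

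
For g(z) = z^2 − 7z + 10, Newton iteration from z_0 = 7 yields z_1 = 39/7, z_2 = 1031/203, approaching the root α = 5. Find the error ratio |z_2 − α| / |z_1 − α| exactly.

z_1 − α = 39/7 − 5 = 4/7, so |z_1 − α| = 4/7.
z_2 − α = 1031/203 − 5 = 16/203, so |z_2 − α| = 16/203.
Ratio = (16/203) / (4/7) = 4/29.

4/29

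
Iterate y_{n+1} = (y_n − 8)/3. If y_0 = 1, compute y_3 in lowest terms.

−103/27

y_1 = (1 − 8)/3 = −7/3.
y_2 = ((−7/3) − 8)/3 = −31/9.
y_3 = ((−31/9) − 8)/3 = −103/27.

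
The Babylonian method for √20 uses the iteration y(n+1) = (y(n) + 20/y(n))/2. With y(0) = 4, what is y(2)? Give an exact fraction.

y(1) = (4 + 20/4)/2 = 9/2.
y(2) = (9/2 + 20/(9/2))/2 = 161/36.

161/36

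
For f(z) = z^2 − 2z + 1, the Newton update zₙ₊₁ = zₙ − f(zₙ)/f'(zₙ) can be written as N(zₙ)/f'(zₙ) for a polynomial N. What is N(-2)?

3

f'(z) = 2z − 2.
N(z) = z·f'(z) − f(z) = z·(2z − 2) − (z^2 − 2z + 1) = z^2 − 1.
N(-2) = 3.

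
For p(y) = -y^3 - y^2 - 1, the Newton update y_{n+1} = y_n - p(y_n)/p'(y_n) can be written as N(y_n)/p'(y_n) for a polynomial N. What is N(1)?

p'(y) = -3y^2 - 2y.
N(y) = y·p'(y) - p(y) = y·(-3y^2 - 2y) - (-y^3 - y^2 - 1) = -2y^3 - y^2 + 1.
N(1) = -2.

-2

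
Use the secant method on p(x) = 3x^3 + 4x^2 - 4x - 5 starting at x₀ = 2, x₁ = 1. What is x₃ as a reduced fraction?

p(2) = 27, p(1) = -2. x₂ = 1 - (-2)·(1 - 2)/((-2) - 27) = 31/29.
p(1) = -2, p(31/29) = -25380/24389. x₃ = (31/29) - (-25380/24389)·((31/29) - 1)/((-25380/24389) - (-2)) = 13381/11699.

13381/11699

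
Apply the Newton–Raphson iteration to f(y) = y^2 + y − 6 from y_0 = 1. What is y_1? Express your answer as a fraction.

f'(y) = 2y + 1.
f(1) = −4, f'(1) = 3, so y_1 = 1 − (−4)/3 = 7/3.

7/3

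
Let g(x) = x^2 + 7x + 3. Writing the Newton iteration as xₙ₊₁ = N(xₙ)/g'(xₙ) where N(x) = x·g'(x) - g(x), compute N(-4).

g'(x) = 2x + 7.
N(x) = x·g'(x) - g(x) = x·(2x + 7) - (x^2 + 7x + 3) = x^2 - 3.
N(-4) = 13.

13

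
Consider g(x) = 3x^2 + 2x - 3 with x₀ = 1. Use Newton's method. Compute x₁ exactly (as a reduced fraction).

g'(x) = 6x + 2.
g(1) = 2, g'(1) = 8, so x₁ = 1 - 2/8 = 3/4.

3/4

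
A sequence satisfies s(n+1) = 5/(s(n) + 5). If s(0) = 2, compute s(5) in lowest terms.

s(1) = 5/(2 + 5) = 5/7.
s(2) = 5/(5/7 + 5) = 7/8.
s(3) = 5/(7/8 + 5) = 40/47.
s(4) = 5/(40/47 + 5) = 47/55.
s(5) = 5/(47/55 + 5) = 275/322.

275/322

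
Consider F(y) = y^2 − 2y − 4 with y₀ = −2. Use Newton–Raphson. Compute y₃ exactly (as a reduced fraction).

F'(y) = 2y − 2.
F(−2) = 4, F'(−2) = −6, so y₁ = (−2) − 4/(−6) = −4/3.
F(−4/3) = 4/9, F'(−4/3) = −14/3, so y₂ = (−4/3) − (4/9)/(−14/3) = −26/21.
F(−26/21) = 4/441, F'(−26/21) = −94/21, so y₃ = (−26/21) − (4/441)/(−94/21) = −1220/987.

−1220/987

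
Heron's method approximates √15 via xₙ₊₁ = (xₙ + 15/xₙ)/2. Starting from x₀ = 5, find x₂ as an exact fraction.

31/8

x₁ = (5 + 15/5)/2 = 4.
x₂ = (4 + 15/4)/2 = 31/8.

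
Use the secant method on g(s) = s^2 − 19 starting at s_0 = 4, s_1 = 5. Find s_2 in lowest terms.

13/3

g(4) = −3, g(5) = 6. s_2 = 5 − 6·(5 − 4)/(6 − (−3)) = 13/3.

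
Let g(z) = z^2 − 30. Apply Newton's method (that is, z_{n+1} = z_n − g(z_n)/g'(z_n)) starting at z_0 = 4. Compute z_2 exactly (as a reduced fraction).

1009/184

g'(z) = 2z.
g(4) = −14, g'(4) = 8, so z_1 = 4 − (−14)/8 = 23/4.
g(23/4) = 49/16, g'(23/4) = 23/2, so z_2 = (23/4) − (49/16)/(23/2) = 1009/184.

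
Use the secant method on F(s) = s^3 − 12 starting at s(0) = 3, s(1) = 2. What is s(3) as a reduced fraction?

2763/1201

F(3) = 15, F(2) = −4. s(2) = 2 − (−4)·(2 − 3)/((−4) − 15) = 42/19.
F(2) = −4, F(42/19) = −8220/6859. s(3) = (42/19) − (−8220/6859)·((42/19) − 2)/((−8220/6859) − (−4)) = 2763/1201.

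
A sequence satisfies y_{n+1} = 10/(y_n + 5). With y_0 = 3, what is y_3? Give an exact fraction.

y_1 = 10/(3 + 5) = 5/4.
y_2 = 10/(5/4 + 5) = 8/5.
y_3 = 10/(8/5 + 5) = 50/33.

50/33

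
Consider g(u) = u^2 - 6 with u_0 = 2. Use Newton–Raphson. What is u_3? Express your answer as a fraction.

g'(u) = 2u.
g(2) = -2, g'(2) = 4, so u_1 = 2 - (-2)/4 = 5/2.
g(5/2) = 1/4, g'(5/2) = 5, so u_2 = (5/2) - (1/4)/5 = 49/20.
g(49/20) = 1/400, g'(49/20) = 49/10, so u_3 = (49/20) - (1/400)/(49/10) = 4801/1960.

4801/1960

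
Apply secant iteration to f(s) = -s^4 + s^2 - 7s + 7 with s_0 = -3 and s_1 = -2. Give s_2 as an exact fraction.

-115/53

f(-3) = -44, f(-2) = 9. s_2 = (-2) - 9·((-2) - (-3))/(9 - (-44)) = -115/53.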